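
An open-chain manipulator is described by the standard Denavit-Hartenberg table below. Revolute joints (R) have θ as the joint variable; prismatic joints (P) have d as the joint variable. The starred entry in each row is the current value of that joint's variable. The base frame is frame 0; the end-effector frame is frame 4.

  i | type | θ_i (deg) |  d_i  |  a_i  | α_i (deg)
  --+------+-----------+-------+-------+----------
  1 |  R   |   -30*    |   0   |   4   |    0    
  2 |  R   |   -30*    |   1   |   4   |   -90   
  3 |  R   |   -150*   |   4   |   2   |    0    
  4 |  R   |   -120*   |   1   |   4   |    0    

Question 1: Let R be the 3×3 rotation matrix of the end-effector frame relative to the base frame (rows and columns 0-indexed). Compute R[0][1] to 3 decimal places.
-0.500

End-effector y-axis (col 1 of R) = (-0.5000,0.8660,0.0000)
R[0][1] = -0.5000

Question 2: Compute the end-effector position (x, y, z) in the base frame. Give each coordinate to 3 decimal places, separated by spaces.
after link 1: o_1 = (3.4641, -2.0000, 0.0000)
after link 2: o_2 = (5.4641, -5.4641, 1.0000)
after link 3: o_3 = (8.0622, -1.9641, 2.0000)
after link 4: o_4 = (8.9282, -1.4641, -2.0000)

8.928 -1.464 -2.000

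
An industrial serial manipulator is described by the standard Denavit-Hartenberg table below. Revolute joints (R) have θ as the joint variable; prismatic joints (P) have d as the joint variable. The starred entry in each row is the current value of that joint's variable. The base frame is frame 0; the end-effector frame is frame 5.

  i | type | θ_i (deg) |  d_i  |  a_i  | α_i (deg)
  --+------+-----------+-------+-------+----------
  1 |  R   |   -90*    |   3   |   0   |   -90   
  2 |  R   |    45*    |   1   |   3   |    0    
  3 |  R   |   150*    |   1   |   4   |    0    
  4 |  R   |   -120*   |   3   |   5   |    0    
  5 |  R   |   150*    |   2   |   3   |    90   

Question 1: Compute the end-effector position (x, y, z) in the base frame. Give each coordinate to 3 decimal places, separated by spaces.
7.000 2.570 -0.794

after link 1: o_1 = (0.0000, 0.0000, 3.0000)
after link 2: o_2 = (1.0000, -2.1213, 0.8787)
after link 3: o_3 = (2.0000, 1.7424, 1.9140)
after link 4: o_4 = (5.0000, 0.4483, -2.9157)
after link 5: o_5 = (7.0000, 2.5696, -0.7944)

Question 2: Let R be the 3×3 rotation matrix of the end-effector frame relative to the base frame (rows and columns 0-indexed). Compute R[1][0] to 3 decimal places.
0.707

End-effector x-axis (col 0 of R) = (-0.0000,0.7071,0.7071)
R[1][0] = 0.7071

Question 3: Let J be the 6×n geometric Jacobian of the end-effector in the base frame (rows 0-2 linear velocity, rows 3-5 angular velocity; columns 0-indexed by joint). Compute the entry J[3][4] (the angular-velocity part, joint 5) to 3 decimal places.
axis z_4 = (1.0000,0.0000,0.0000); lever o_n−o_4 = (2.0000,2.1213,2.1213)
cross product → J_v[:, 4] = (0.0000,-2.1213,2.1213)
J_ω[:, 4] = z_4
entry J[3][4] = 1.0000

1.000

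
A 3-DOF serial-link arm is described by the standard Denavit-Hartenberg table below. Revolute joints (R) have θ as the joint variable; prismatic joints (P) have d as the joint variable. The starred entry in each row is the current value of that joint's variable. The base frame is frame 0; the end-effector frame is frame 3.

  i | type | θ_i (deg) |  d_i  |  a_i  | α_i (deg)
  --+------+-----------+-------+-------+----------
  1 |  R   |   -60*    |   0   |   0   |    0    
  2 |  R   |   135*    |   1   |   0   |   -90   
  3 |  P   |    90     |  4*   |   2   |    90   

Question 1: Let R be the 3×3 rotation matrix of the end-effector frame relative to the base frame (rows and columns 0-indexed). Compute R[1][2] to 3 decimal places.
0.966

End-effector z-axis (col 2 of R) = (0.2588,0.9659,0.0000)
R[1][2] = 0.9659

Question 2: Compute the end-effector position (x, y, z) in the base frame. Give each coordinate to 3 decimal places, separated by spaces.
after link 1: o_1 = (0.0000, 0.0000, 0.0000)
after link 2: o_2 = (0.0000, 0.0000, 1.0000)
after link 3: o_3 = (-3.8637, 1.0353, -1.0000)

-3.864 1.035 -1.000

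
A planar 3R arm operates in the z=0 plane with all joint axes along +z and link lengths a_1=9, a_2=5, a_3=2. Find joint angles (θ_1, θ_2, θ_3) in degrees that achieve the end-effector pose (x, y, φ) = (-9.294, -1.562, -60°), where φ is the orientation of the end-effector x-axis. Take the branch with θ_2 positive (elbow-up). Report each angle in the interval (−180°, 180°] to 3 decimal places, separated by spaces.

wrist centre = target − a_3·(cos φ, sin φ) = (-10.2940, 0.1701)
cos θ_2 = (105.9954−9²−5²)/(2·9·5) = -0.0001; θ_2 = 90.0030° (elbow-up)
β = atan2(0.1701,-10.2940) = 179.0536°; ψ = atan2(5.0000,8.9997) = 29.0553°
θ_1 = β − ψ = 149.9983°
θ_3 = φ − θ_1 − θ_2 = 59.9987° (wrapped to (-180°,180°])

149.998 90.003 59.999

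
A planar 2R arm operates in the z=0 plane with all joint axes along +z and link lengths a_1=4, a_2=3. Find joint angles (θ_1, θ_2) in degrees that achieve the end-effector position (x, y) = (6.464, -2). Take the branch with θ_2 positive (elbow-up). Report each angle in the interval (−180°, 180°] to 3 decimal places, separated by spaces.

cos θ_2 = (45.7833−4²−3²)/(2·4·3) = 0.8660; θ_2 = 30.0063° (elbow-up)
β = atan2(-2.0000,6.4640) = -17.1924°; ψ = atan2(1.5003,6.5979) = 12.8105°
θ_1 = β − ψ = -30.0029°

-30.003 30.006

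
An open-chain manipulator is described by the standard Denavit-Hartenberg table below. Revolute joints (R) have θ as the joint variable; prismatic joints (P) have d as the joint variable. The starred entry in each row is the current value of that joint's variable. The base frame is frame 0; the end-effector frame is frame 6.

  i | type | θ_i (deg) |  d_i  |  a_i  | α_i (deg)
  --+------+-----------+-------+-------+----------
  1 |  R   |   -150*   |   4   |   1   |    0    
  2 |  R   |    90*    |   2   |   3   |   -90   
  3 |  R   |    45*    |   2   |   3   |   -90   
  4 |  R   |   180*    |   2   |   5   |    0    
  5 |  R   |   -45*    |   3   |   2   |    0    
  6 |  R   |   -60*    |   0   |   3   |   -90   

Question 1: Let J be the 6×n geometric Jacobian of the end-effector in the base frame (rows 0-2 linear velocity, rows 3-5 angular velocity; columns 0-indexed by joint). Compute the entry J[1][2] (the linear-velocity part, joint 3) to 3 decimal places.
1.447

axis z_2 = (0.8660,0.5000,0.0000); lever o_n−o_2 = (-4.7026,3.5212,-1.6704)
cross product → J_v[:, 2] = (-0.8352,1.4466,5.4007)
J_ω[:, 2] = z_2
entry J[1][2] = 1.4466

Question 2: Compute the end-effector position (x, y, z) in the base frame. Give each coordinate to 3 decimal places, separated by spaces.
-4.069 0.423 4.330

after link 1: o_1 = (-0.8660, -0.5000, 4.0000)
after link 2: o_2 = (0.6340, -3.0981, 6.0000)
after link 3: o_3 = (3.4267, -3.9352, 3.8787)
after link 4: o_4 = (0.9518, 0.3514, 6.0000)
after link 5: o_5 = (-1.8336, 2.3474, 4.8787)
after link 6: o_6 = (-4.0686, 0.4231, 4.3296)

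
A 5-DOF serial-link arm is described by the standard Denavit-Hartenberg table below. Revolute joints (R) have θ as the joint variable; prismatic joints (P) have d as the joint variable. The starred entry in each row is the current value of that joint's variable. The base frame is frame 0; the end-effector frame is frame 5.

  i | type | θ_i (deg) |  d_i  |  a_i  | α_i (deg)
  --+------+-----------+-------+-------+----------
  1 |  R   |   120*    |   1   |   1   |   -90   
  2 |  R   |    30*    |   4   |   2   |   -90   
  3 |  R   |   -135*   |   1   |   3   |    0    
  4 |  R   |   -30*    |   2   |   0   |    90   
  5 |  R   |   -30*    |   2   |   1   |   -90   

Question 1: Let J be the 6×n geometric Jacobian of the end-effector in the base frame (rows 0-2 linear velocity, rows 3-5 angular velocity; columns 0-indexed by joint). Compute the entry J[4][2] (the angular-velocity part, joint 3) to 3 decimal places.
axis z_2 = (0.2500,-0.4330,-0.8660); lever o_n−o_2 = (1.7717,-3.8959,-0.4273)
cross product → J_v[:, 2] = (-3.1889,-1.4275,-0.2068)
J_ω[:, 2] = z_2
entry J[4][2] = -0.4330

-0.433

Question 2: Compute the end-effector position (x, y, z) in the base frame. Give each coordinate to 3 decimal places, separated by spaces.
after link 1: o_1 = (-0.5000, 0.8660, 1.0000)
after link 2: o_2 = (-4.8301, 0.3660, 0.0000)
after link 3: o_3 = (-5.4987, -2.7186, 0.1946)
after link 4: o_4 = (-4.9987, -3.5847, -1.5374)
after link 5: o_5 = (-3.0584, -3.5299, -0.4273)

-3.058 -3.530 -0.427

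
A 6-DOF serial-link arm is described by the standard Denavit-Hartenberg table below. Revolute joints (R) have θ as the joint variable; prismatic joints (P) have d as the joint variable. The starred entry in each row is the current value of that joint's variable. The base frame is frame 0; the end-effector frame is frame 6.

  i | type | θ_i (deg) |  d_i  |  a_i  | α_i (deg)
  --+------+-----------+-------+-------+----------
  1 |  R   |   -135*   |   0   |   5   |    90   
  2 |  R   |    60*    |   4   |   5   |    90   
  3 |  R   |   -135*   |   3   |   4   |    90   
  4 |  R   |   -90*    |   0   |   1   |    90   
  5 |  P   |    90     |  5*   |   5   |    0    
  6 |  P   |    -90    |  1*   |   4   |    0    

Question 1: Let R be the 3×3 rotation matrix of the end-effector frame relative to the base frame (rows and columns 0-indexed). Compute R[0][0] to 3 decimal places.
End-effector x-axis (col 0 of R) = (0.6124,0.6124,0.5000)
R[0][0] = 0.6124

0.612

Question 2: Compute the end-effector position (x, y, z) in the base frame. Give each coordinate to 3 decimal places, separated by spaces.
-9.657 3.000 3.493

after link 1: o_1 = (-3.5355, -3.5355, 0.0000)
after link 2: o_2 = (-8.1317, -2.4749, 4.3301)
after link 3: o_3 = (-6.9688, -5.3120, 0.3806)
after link 4: o_4 = (-6.3565, -4.6996, 0.8806)
after link 5: o_5 = (-11.3565, 0.3004, 0.8806)
after link 6: o_6 = (-9.6570, 2.9999, 3.4930)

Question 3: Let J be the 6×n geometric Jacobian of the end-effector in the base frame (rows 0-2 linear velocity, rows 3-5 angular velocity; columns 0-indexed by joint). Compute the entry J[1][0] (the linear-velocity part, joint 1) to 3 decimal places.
axis z_0 = ẑ; lever o_n−o_0 = (-9.6570,2.9999,3.4930)
cross product → J_v[:, 0] = (-2.9999,-9.6570,0.0000)
J_ω[:, 0] = z_0
entry J[1][0] = -9.6570

-9.657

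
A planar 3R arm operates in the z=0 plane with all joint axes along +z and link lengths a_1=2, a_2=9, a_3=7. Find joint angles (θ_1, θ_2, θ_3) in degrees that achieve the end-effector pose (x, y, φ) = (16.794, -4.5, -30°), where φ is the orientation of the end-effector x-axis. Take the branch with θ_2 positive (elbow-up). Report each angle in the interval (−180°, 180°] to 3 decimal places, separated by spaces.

wrist centre = target − a_3·(cos φ, sin φ) = (10.7318, -1.0000)
cos θ_2 = (116.1720−2²−9²)/(2·2·9) = 0.8659; θ_2 = 30.0156° (elbow-up)
β = atan2(-1.0000,10.7318) = -5.3235°; ψ = atan2(4.5021,9.7930) = 24.6896°
θ_1 = β − ψ = -30.0131°
θ_3 = φ − θ_1 − θ_2 = -30.0025° (wrapped to (-180°,180°])

-30.013 30.016 -30.003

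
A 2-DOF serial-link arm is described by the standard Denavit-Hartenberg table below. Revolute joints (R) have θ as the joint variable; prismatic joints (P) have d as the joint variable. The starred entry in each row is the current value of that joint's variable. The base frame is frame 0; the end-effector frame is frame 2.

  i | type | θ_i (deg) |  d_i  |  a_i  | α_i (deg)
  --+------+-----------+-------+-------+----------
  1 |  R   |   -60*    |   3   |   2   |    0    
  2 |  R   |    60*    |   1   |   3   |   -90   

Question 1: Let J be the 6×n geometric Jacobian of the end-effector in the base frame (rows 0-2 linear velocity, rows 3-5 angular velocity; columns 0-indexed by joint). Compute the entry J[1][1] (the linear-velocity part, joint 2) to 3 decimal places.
axis z_1 = (0.0000,0.0000,1.0000); lever o_n−o_1 = (3.0000,0.0000,1.0000)
cross product → J_v[:, 1] = (0.0000,3.0000,0.0000)
J_ω[:, 1] = z_1
entry J[1][1] = 3.0000

3.000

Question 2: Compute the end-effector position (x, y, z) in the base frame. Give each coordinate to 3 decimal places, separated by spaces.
4.000 -1.732 4.000

after link 1: o_1 = (1.0000, -1.7321, 3.0000)
after link 2: o_2 = (4.0000, -1.7321, 4.0000)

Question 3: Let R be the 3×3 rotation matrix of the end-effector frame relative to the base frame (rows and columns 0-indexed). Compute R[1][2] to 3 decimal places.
1.000

End-effector z-axis (col 2 of R) = (0.0000,1.0000,0.0000)
R[1][2] = 1.0000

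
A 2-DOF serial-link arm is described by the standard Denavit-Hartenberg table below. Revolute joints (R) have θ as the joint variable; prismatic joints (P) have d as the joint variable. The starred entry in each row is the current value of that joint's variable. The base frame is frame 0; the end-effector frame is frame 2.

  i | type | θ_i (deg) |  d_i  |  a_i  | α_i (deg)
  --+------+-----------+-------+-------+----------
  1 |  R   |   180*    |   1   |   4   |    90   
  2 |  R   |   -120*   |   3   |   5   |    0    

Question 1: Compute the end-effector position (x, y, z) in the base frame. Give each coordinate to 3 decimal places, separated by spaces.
after link 1: o_1 = (-4.0000, 0.0000, 1.0000)
after link 2: o_2 = (-1.5000, 3.0000, -3.3301)

-1.500 3.000 -3.330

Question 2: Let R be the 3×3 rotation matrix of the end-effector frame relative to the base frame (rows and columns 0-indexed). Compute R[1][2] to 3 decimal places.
End-effector z-axis (col 2 of R) = (0.0000,1.0000,0.0000)
R[1][2] = 1.0000

1.000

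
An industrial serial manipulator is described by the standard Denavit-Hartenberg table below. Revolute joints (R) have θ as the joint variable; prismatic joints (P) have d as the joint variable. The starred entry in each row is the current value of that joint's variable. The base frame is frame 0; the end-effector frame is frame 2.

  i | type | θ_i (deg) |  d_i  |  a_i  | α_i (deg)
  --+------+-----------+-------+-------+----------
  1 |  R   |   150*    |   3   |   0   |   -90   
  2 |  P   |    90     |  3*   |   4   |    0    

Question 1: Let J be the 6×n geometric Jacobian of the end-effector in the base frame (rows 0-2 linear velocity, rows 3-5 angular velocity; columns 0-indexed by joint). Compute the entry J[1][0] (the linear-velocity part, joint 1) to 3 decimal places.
-1.500

axis z_0 = ẑ; lever o_n−o_0 = (-1.5000,-2.5981,-1.0000)
cross product → J_v[:, 0] = (2.5981,-1.5000,0.0000)
J_ω[:, 0] = z_0
entry J[1][0] = -1.5000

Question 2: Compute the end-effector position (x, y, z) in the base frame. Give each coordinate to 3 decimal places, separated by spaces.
-1.500 -2.598 -1.000

after link 1: o_1 = (0.0000, 0.0000, 3.0000)
after link 2: o_2 = (-1.5000, -2.5981, -1.0000)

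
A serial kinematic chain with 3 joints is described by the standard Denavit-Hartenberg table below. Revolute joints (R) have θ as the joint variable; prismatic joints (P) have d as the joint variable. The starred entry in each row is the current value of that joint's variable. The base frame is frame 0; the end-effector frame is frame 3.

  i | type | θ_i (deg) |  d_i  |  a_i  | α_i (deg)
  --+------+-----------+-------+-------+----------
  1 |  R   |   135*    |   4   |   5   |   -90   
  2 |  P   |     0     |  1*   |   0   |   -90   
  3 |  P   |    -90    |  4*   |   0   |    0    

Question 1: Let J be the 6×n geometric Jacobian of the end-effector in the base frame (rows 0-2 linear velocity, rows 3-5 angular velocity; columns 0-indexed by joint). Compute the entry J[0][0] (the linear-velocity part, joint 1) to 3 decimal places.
-2.828

axis z_0 = ẑ; lever o_n−o_0 = (-4.2426,2.8284,0.0000)
cross product → J_v[:, 0] = (-2.8284,-4.2426,0.0000)
J_ω[:, 0] = z_0
entry J[0][0] = -2.8284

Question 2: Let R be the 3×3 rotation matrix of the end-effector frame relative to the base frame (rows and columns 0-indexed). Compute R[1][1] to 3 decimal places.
0.707

End-effector y-axis (col 1 of R) = (-0.7071,0.7071,-0.0000)
R[1][1] = 0.7071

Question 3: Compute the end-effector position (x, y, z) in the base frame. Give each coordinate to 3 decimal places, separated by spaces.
after link 1: o_1 = (-3.5355, 3.5355, 4.0000)
after link 2: o_2 = (-4.2426, 2.8284, 4.0000)
after link 3: o_3 = (-4.2426, 2.8284, 0.0000)

-4.243 2.828 0.000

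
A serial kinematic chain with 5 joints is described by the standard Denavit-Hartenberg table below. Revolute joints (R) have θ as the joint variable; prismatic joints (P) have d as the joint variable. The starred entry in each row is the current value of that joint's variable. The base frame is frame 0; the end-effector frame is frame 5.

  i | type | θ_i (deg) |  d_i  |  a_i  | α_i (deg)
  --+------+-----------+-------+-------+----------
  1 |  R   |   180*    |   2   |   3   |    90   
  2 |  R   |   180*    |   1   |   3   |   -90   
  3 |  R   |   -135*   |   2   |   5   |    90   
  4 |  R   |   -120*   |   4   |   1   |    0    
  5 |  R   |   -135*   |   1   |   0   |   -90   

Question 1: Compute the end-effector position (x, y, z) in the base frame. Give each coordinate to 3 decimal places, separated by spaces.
-6.718 0.646 0.866

after link 1: o_1 = (-3.0000, 0.0000, 2.0000)
after link 2: o_2 = (0.0000, 1.0000, 2.0000)
after link 3: o_3 = (-3.5355, 4.5355, 0.0000)
after link 4: o_4 = (-6.0104, 1.3536, 0.8660)
after link 5: o_5 = (-6.7175, 0.6464, 0.8660)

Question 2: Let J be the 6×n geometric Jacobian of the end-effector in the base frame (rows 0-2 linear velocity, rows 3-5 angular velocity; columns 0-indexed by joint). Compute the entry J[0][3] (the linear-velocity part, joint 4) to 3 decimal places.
axis z_3 = (-0.7071,-0.7071,-0.0000); lever o_n−o_3 = (-3.1820,-3.8891,0.8660)
cross product → J_v[:, 3] = (-0.6124,0.6124,0.5000)
J_ω[:, 3] = z_3
entry J[0][3] = -0.6124

-0.612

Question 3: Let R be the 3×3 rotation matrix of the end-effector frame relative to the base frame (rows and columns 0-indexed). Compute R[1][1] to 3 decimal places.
0.707

End-effector y-axis (col 1 of R) = (0.7071,0.7071,0.0000)
R[1][1] = 0.7071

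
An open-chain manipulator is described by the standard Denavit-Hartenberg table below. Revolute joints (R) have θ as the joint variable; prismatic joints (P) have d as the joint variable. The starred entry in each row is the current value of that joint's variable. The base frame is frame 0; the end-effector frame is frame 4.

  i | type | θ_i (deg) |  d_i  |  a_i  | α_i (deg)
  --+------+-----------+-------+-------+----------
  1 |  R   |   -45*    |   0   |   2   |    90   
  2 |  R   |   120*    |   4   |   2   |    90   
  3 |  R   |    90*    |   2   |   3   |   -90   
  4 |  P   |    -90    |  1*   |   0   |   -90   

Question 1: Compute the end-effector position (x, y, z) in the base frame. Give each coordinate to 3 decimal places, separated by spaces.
-2.664 -7.235 1.866

after link 1: o_1 = (1.4142, -1.4142, 0.0000)
after link 2: o_2 = (-2.1213, -3.5355, 1.7321)
after link 3: o_3 = (-3.0179, -6.8816, 2.7321)
after link 4: o_4 = (-2.6643, -7.2352, 1.8660)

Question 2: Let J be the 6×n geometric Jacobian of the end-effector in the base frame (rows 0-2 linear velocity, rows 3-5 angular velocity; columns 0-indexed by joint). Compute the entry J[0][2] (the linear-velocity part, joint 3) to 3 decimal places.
1.768

axis z_2 = (0.6124,-0.6124,0.5000); lever o_n−o_2 = (-0.5430,-3.6996,0.1340)
cross product → J_v[:, 2] = (1.7678,-0.3536,-2.5981)
J_ω[:, 2] = z_2
entry J[0][2] = 1.7678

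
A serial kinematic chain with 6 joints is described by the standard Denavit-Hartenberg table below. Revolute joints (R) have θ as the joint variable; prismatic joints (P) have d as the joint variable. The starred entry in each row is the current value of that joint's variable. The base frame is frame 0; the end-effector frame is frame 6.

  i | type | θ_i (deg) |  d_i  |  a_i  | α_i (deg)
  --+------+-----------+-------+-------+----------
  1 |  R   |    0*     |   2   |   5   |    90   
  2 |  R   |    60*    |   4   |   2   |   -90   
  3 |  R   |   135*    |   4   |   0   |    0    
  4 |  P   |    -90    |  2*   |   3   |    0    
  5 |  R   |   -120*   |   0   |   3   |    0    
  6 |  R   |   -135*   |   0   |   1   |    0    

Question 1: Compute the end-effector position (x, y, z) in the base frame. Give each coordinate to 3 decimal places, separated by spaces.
1.820 -4.276 8.492

after link 1: o_1 = (5.0000, 0.0000, 2.0000)
after link 2: o_2 = (6.0000, -4.0000, 3.7321)
after link 3: o_3 = (2.5359, -4.0000, 5.7321)
after link 4: o_4 = (1.8645, -1.8787, 8.5692)
after link 5: o_5 = (2.2527, -4.7765, 9.2416)
after link 6: o_6 = (1.8197, -4.2765, 8.4916)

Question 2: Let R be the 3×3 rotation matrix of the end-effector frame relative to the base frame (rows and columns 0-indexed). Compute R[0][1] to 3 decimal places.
End-effector y-axis (col 1 of R) = (-0.2500,-0.8660,-0.4330)
R[0][1] = -0.2500

-0.250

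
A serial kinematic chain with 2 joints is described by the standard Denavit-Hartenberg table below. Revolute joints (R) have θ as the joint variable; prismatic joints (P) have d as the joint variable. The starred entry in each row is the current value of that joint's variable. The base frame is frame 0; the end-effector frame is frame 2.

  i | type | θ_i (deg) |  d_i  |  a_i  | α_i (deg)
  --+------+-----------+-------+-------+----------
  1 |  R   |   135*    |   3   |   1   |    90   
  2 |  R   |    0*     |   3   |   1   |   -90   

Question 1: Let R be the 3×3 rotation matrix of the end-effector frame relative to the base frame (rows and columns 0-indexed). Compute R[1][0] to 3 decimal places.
End-effector x-axis (col 0 of R) = (-0.7071,0.7071,0.0000)
R[1][0] = 0.7071

0.707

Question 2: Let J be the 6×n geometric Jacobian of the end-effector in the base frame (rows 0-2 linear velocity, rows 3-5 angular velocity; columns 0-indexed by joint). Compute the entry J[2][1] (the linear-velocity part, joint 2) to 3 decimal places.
axis z_1 = (0.7071,0.7071,0.0000); lever o_n−o_1 = (1.4142,2.8284,0.0000)
cross product → J_v[:, 1] = (-0.0000,0.0000,1.0000)
J_ω[:, 1] = z_1
entry J[2][1] = 1.0000

1.000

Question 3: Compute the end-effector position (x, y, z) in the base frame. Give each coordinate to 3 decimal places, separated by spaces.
0.707 3.536 3.000

after link 1: o_1 = (-0.7071, 0.7071, 3.0000)
after link 2: o_2 = (0.7071, 3.5355, 3.0000)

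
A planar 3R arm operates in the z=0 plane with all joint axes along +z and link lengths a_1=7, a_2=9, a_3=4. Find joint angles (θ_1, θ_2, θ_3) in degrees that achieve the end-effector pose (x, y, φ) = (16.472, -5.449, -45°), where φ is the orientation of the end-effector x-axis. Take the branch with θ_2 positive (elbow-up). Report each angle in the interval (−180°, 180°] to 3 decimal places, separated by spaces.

wrist centre = target − a_3·(cos φ, sin φ) = (13.6436, -2.6206)
cos θ_2 = (193.0145−7²−9²)/(2·7·9) = 0.5001; θ_2 = 59.9924° (elbow-up)
β = atan2(-2.6206,13.6436) = -10.8726°; ψ = atan2(7.7936,11.5010) = 34.1234°
θ_1 = β − ψ = -44.9960°
θ_3 = φ − θ_1 − θ_2 = -59.9964° (wrapped to (-180°,180°])

-44.996 59.992 -59.996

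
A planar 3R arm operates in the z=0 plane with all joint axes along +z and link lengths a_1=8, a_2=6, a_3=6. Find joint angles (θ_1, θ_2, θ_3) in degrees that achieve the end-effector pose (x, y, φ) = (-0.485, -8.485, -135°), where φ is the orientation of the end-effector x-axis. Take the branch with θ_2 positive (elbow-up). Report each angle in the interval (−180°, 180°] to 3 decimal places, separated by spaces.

wrist centre = target − a_3·(cos φ, sin φ) = (3.7576, -4.2424)
cos θ_2 = (32.1175−8²−6²)/(2·8·6) = -0.7071; θ_2 = 135.0002° (elbow-up)
β = atan2(-4.2424,3.7576) = -48.4673°; ψ = atan2(4.2426,3.7573) = 48.4713°
θ_1 = β − ψ = -96.9386°
θ_3 = φ − θ_1 − θ_2 = -173.0616° (wrapped to (-180°,180°])

-96.939 135.000 -173.062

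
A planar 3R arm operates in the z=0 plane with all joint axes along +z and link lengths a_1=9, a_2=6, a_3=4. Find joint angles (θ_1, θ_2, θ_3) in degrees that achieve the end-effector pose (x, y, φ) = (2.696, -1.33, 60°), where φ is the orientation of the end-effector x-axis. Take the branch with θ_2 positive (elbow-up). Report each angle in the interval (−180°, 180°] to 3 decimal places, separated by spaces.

wrist centre = target − a_3·(cos φ, sin φ) = (0.6960, -4.7941)
cos θ_2 = (23.4678−9²−6²)/(2·9·6) = -0.8660; θ_2 = 150.0015° (elbow-up)
β = atan2(-4.7941,0.6960) = -81.7396°; ψ = atan2(2.9999,3.8038) = 38.2613°
θ_1 = β − ψ = -120.0009°
θ_3 = φ − θ_1 − θ_2 = 29.9994° (wrapped to (-180°,180°])

-120.001 150.002 29.999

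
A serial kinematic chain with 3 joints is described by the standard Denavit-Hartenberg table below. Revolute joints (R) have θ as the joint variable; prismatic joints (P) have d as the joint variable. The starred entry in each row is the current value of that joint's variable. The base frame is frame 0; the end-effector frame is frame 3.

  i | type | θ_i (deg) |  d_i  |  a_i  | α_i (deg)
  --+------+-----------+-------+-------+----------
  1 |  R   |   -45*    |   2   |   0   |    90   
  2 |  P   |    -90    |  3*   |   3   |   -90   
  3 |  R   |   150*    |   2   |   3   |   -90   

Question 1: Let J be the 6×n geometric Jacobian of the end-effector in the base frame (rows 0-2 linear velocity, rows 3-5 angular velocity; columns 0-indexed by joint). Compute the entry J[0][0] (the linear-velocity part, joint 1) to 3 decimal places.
axis z_0 = ẑ; lever o_n−o_0 = (0.3536,-2.4749,1.5981)
cross product → J_v[:, 0] = (2.4749,0.3536,-0.0000)
J_ω[:, 0] = z_0
entry J[0][0] = 2.4749

2.475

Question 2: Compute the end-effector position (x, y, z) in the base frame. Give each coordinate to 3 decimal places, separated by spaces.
0.354 -2.475 1.598

after link 1: o_1 = (0.0000, 0.0000, 2.0000)
after link 2: o_2 = (-2.1213, -2.1213, -1.0000)
after link 3: o_3 = (0.3536, -2.4749, 1.5981)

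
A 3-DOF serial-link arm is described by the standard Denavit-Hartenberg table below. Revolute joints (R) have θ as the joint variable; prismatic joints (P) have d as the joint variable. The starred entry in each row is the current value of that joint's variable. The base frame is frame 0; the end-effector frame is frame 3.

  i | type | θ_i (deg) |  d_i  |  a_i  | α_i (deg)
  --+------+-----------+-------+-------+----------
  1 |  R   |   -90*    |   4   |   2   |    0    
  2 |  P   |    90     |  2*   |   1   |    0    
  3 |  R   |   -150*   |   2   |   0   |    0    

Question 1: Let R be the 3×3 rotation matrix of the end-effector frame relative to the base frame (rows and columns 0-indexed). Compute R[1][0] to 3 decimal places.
-0.500

End-effector x-axis (col 0 of R) = (-0.8660,-0.5000,0.0000)
R[1][0] = -0.5000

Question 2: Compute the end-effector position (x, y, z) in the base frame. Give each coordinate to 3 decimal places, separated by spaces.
1.000 -2.000 8.000

after link 1: o_1 = (0.0000, -2.0000, 4.0000)
after link 2: o_2 = (1.0000, -2.0000, 6.0000)
after link 3: o_3 = (1.0000, -2.0000, 8.0000)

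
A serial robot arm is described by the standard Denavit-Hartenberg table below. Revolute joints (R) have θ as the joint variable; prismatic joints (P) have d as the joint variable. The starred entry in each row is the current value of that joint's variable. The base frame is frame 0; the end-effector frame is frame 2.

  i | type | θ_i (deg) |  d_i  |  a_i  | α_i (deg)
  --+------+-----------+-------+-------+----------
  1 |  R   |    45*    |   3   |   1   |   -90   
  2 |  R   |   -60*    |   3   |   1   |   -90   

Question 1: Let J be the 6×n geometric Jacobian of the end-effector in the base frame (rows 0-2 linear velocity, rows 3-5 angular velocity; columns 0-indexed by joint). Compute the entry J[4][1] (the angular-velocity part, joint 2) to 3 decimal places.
0.707

axis z_1 = (-0.7071,0.7071,0.0000); lever o_n−o_1 = (-1.7678,2.4749,0.8660)
cross product → J_v[:, 1] = (0.6124,0.6124,-0.5000)
J_ω[:, 1] = z_1
entry J[4][1] = 0.7071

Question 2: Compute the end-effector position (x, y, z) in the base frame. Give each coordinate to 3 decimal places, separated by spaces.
after link 1: o_1 = (0.7071, 0.7071, 3.0000)
after link 2: o_2 = (-1.0607, 3.1820, 3.8660)

-1.061 3.182 3.866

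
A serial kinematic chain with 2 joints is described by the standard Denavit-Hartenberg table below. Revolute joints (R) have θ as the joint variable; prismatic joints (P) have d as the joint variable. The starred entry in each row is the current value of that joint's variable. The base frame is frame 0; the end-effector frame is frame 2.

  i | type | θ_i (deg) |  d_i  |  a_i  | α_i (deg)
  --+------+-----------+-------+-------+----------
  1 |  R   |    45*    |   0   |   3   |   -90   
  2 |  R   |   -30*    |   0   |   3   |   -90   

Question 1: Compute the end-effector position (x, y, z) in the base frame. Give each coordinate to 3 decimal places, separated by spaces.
after link 1: o_1 = (2.1213, 2.1213, 0.0000)
after link 2: o_2 = (3.9584, 3.9584, 1.5000)

3.958 3.958 1.500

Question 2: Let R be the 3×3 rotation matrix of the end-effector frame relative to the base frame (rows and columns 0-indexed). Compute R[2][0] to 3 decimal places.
0.500

End-effector x-axis (col 0 of R) = (0.6124,0.6124,0.5000)
R[2][0] = 0.5000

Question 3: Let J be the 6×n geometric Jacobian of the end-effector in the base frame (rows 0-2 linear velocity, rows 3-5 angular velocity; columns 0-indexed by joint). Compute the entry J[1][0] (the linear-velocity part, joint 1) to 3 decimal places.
3.958

axis z_0 = ẑ; lever o_n−o_0 = (3.9584,3.9584,1.5000)
cross product → J_v[:, 0] = (-3.9584,3.9584,0.0000)
J_ω[:, 0] = z_0
entry J[1][0] = 3.9584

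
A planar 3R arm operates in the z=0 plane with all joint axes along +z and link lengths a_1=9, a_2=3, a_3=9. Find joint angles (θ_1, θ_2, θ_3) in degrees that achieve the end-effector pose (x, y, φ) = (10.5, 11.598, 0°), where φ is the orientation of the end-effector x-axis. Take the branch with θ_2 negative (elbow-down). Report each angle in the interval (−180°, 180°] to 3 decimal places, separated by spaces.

90.001 -30.004 -59.997

wrist centre = target − a_3·(cos φ, sin φ) = (1.5000, 11.5980)
cos θ_2 = (136.7636−9²−3²)/(2·9·3) = 0.8660; θ_2 = -30.0038° (elbow-down)
β = atan2(11.5980,1.5000) = 82.6307°; ψ = atan2(-1.5002,11.5980) = -7.3701°
θ_1 = β − ψ = 90.0008°
θ_3 = φ − θ_1 − θ_2 = -59.9971° (wrapped to (-180°,180°])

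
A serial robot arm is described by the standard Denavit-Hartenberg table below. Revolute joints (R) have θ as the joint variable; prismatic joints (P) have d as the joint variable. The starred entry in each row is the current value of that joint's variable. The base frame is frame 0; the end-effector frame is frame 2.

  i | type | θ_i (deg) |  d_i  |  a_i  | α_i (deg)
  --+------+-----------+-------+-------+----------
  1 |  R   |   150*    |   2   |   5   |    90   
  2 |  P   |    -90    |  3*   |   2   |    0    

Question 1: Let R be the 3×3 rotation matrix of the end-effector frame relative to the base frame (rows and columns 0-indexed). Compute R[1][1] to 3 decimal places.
End-effector y-axis (col 1 of R) = (-0.8660,0.5000,0.0000)
R[1][1] = 0.5000

0.500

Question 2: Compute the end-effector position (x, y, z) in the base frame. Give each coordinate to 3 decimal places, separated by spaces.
-2.830 5.098 0.000

after link 1: o_1 = (-4.3301, 2.5000, 2.0000)
after link 2: o_2 = (-2.8301, 5.0981, 0.0000)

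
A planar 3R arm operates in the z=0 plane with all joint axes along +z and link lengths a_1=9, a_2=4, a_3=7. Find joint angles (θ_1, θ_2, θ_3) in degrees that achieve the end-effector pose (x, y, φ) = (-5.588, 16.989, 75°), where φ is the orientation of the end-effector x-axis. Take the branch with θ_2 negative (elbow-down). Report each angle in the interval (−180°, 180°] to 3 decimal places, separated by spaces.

wrist centre = target − a_3·(cos φ, sin φ) = (-7.3997, 10.2275)
cos θ_2 = (159.3582−9²−4²)/(2·9·4) = 0.8661; θ_2 = -29.9930° (elbow-down)
β = atan2(10.2275,-7.3997) = 125.8862°; ψ = atan2(-1.9996,12.4643) = -9.1140°
θ_1 = β − ψ = 135.0001°
θ_3 = φ − θ_1 − θ_2 = -30.0071° (wrapped to (-180°,180°])

135.000 -29.993 -30.007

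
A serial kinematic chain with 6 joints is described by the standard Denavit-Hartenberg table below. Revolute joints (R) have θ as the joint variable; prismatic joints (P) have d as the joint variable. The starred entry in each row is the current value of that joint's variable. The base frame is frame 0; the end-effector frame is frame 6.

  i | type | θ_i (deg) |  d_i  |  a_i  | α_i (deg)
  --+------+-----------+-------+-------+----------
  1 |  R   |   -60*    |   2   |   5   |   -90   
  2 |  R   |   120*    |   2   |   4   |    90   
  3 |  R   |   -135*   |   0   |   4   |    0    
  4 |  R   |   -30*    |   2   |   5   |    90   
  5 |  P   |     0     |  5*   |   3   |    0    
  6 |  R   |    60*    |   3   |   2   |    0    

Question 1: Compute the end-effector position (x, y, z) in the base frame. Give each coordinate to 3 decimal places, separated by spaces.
10.472 -8.998 8.441

after link 1: o_1 = (2.5000, -4.3301, 2.0000)
after link 2: o_2 = (3.2321, -1.5981, -1.4641)
after link 3: o_3 = (1.4897, -4.2370, 0.9854)
after link 4: o_4 = (2.4424, -8.4754, 4.1680)
after link 5: o_5 = (7.0005, -8.2639, 7.7982)
after link 6: o_6 = (10.4715, -8.9980, 8.4412)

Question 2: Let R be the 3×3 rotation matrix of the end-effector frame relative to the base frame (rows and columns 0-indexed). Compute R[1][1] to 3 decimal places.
End-effector y-axis (col 1 of R) = (0.2015,0.0993,-0.9744)
R[1][1] = 0.0993

0.099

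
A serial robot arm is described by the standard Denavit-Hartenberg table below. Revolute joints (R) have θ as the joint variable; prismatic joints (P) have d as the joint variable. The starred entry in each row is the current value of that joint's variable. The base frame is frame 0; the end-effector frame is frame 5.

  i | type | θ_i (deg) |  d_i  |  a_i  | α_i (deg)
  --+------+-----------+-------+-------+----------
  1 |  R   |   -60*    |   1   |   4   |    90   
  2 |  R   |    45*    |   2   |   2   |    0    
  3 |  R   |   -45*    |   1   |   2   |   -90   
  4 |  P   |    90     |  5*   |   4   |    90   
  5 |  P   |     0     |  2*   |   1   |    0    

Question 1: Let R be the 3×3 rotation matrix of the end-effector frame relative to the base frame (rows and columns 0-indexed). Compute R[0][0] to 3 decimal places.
0.866

End-effector x-axis (col 0 of R) = (0.8660,0.5000,0.0000)
R[0][0] = 0.8660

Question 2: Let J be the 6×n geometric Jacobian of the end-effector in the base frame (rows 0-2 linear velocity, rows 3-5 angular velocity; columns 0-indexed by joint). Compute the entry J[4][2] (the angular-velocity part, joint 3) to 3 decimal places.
-0.500

axis z_2 = (-0.8660,-0.5000,0.0000); lever o_n−o_2 = (5.4641,-1.4641,5.0000)
cross product → J_v[:, 2] = (-2.5000,4.3301,4.0000)
J_ω[:, 2] = z_2
entry J[4][2] = -0.5000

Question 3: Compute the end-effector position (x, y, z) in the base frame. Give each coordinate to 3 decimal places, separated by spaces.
6.439 -7.153 7.414

after link 1: o_1 = (2.0000, -3.4641, 1.0000)
after link 2: o_2 = (0.9751, -5.6888, 2.4142)
after link 3: o_3 = (1.1090, -7.9209, 2.4142)
after link 4: o_4 = (4.5731, -5.9209, 7.4142)
after link 5: o_5 = (6.4392, -7.1529, 7.4142)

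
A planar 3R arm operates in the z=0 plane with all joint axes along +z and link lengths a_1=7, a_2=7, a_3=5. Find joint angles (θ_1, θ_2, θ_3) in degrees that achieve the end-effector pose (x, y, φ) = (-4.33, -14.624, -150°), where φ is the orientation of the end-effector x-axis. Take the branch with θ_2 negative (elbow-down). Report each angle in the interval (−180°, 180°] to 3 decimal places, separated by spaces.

-59.996 -60.006 -29.998

wrist centre = target − a_3·(cos φ, sin φ) = (0.0001, -12.1240)
cos θ_2 = (146.9914−7²−7²)/(2·7·7) = 0.4999; θ_2 = -60.0058° (elbow-down)
β = atan2(-12.1240,0.0001) = -89.9994°; ψ = atan2(-6.0625,10.4994) = -30.0029°
θ_1 = β − ψ = -59.9965°
θ_3 = φ − θ_1 − θ_2 = -29.9977° (wrapped to (-180°,180°])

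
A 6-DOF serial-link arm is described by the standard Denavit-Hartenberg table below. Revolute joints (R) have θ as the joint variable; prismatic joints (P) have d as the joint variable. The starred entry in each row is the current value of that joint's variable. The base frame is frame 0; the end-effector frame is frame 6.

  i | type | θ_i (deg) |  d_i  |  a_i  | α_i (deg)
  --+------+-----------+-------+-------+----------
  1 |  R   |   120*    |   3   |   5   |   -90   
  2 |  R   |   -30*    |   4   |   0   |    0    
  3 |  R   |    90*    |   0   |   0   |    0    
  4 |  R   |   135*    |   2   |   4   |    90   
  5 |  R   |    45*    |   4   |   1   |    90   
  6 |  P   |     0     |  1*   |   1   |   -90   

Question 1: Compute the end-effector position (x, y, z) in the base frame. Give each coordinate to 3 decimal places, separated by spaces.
-4.835 -5.041 0.721

after link 1: o_1 = (-2.5000, 4.3301, 3.0000)
after link 2: o_2 = (-5.9641, 2.3301, 3.0000)
after link 3: o_3 = (-5.9641, 2.3301, 3.0000)
after link 4: o_4 = (-5.7643, -2.0159, 4.0353)
after link 5: o_5 = (-5.5175, -3.8576, 0.3546)
after link 6: o_6 = (-4.8345, -5.0406, 0.7206)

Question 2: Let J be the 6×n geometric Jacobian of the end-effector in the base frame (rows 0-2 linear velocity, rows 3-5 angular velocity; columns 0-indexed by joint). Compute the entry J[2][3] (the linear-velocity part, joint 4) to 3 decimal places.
axis z_3 = (-0.8660,-0.5000,0.0000); lever o_n−o_3 = (1.1296,-7.3707,-2.2794)
cross product → J_v[:, 3] = (1.1397,-1.9740,6.9480)
J_ω[:, 3] = z_3
entry J[2][3] = 6.9480

6.948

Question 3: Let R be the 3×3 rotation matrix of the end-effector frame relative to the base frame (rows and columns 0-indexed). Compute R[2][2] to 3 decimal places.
End-effector z-axis (col 2 of R) = (0.1294,-0.2241,-0.9659)
R[2][2] = -0.9659

-0.966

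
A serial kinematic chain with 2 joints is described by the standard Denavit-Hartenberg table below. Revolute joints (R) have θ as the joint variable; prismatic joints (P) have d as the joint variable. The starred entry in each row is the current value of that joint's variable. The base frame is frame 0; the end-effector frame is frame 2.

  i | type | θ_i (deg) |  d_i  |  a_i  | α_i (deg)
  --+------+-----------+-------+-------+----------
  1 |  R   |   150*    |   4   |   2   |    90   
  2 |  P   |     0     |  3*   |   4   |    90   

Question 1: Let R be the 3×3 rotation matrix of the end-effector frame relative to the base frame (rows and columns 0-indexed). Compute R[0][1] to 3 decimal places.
0.500

End-effector y-axis (col 1 of R) = (0.5000,0.8660,0.0000)
R[0][1] = 0.5000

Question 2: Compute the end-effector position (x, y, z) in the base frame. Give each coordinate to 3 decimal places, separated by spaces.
after link 1: o_1 = (-1.7321, 1.0000, 4.0000)
after link 2: o_2 = (-3.6962, 5.5981, 4.0000)

-3.696 5.598 4.000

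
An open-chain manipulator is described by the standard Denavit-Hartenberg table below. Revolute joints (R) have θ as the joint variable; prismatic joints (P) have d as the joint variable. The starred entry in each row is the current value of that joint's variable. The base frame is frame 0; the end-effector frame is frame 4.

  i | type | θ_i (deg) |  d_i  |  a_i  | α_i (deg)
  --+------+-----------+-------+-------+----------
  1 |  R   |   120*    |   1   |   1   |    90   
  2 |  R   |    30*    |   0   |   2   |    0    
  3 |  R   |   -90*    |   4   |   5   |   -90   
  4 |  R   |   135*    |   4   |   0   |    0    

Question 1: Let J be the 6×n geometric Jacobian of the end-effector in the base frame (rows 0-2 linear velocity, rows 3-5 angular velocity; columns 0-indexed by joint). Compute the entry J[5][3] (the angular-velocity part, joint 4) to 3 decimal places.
0.500

axis z_3 = (-0.4330,0.7500,0.5000); lever o_n−o_3 = (-1.7321,3.0000,2.0000)
cross product → J_v[:, 3] = (0.0000,0.0000,0.0000)
J_ω[:, 3] = z_3
entry J[5][3] = 0.5000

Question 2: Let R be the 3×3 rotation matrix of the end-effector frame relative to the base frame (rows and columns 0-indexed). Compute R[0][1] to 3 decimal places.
0.789

End-effector y-axis (col 1 of R) = (0.7891,0.0474,0.6124)
R[0][1] = 0.7891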